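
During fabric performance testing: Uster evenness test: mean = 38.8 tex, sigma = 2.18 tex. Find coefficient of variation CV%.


Formula: CV% = (standard deviation / mean) * 100
Step 1: Ratio = 2.18 / 38.8 = 0.056186
Step 2: CV% = 0.056186 * 100 = 5.6186% ≈ 5.6%

5.6%


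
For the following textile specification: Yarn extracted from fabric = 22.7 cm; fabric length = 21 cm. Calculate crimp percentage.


Formula: Crimp% = ((L_yarn - L_fabric) / L_fabric) * 100
Step 1: Extension = 22.7 - 21 = 1.7 cm
Step 2: Crimp% = (1.7 / 21) * 100
Step 3: Crimp% = 0.080952 * 100 = 8.0952% ≈ 8.1%

8.1%


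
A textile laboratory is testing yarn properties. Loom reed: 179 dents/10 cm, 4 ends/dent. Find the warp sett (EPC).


Formula: EPC = (dents per 10 cm * ends per dent) / 10
Step 1: Total ends per 10 cm = 179 * 4 = 716
Step 2: EPC = 716 / 10 = 71.6 ends/cm

71.6 ends/cm


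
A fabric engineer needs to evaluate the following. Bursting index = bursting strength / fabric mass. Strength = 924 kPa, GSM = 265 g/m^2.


Formula: Bursting Index = Bursting Strength / Fabric GSM
BI = 924 kPa / 265 g/m^2
BI = 3.487 kPa/(g/m^2)

3.487 kPa/(g/m^2)


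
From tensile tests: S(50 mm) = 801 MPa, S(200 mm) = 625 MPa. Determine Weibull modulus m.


Formula: m = ln(L1/L2) / ln(S2/S1)
Step 1: ln(L1/L2) = ln(50/200) = -1.38629
Step 2: S2/S1 = 625/801 = 0.78027
Step 3: ln(S2/S1) = ln(0.78027) = -0.24812
Step 4: m = -1.38629 / -0.24812 = 5.59

5.59 (Weibull m)


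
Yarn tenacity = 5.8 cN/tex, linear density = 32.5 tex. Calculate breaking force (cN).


Formula: Breaking force = Tenacity * Linear density
F = 5.8 cN/tex * 32.5 tex
F = 188.50 cN

188.50 cN


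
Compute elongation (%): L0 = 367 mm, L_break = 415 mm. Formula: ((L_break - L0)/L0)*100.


Formula: Elongation (%) = ((L_break - L0) / L0) * 100
Step 1: Extension = 415 - 367 = 48 mm
Step 2: Elongation = (48 / 367) * 100
Step 3: Elongation = 0.13079 * 100 = 13.079% ≈ 13.1%

13.1%


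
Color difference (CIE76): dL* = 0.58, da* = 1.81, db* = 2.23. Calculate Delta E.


Formula: Delta E = sqrt(dL*^2 + da*^2 + db*^2)
Step 1: dL*^2 = 0.58^2 = 0.3364
Step 2: da*^2 = 1.81^2 = 3.2761
Step 3: db*^2 = 2.23^2 = 4.9729
Step 4: Sum = 0.3364 + 3.2761 + 4.9729 = 8.5854
Step 5: Delta E = sqrt(8.5854) = 2.93

2.93 Delta E


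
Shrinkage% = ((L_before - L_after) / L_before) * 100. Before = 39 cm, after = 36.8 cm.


Formula: Shrinkage% = ((L_before - L_after) / L_before) * 100
Step 1: Shrinkage = 39 - 36.8 = 2.2 cm
Step 2: Shrinkage% = (2.2 / 39) * 100
Step 3: Shrinkage% = 0.05641 * 100 = 5.641% ≈ 5.6%

5.6%


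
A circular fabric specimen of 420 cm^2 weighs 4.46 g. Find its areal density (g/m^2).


Formula: GSM = mass_g / area_m2
Step 1: Convert area: 420 cm^2 = 420 / 10000 = 0.042 m^2
Step 2: GSM = 4.46 g / 0.042 m^2 = 106.2 g/m^2

106.2 g/m^2


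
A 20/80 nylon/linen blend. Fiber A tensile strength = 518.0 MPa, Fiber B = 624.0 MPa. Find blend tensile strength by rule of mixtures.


Formula: Blend property = (fraction_A * property_A) + (fraction_B * property_B)
Step 1: Contribution A = 20/100 * 518.0 MPa = 103.6 MPa
Step 2: Contribution B = 80/100 * 624.0 MPa = 499.2 MPa
Step 3: Blend tensile strength = 103.6 + 499.2 = 602.8 MPa

602.8 MPa


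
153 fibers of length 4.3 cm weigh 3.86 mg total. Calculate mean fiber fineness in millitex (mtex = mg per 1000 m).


Formula: fineness (mtex) = mass (mg) / total length (km) = (mass_mg / total_length_m) * 1000
Step 1: Convert fiber length: 4.3 cm = 0.043 m
Step 2: Total fiber length = 153 * 0.043 = 6.579 m
Step 3: Linear density = 3.86 mg / 6.579 m = 0.5867 mg/m
Step 4: fineness = 0.5867 * 1000 = 586.7 mtex

586.7 mtex


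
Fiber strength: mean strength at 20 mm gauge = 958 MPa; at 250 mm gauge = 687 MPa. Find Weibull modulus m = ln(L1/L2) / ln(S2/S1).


Formula: m = ln(L1/L2) / ln(S2/S1)
Step 1: ln(L1/L2) = ln(20/250) = -2.52573
Step 2: S2/S1 = 687/958 = 0.71712
Step 3: ln(S2/S1) = ln(0.71712) = -0.33251
Step 4: m = -2.52573 / -0.33251 = 7.60

7.60 (Weibull m)


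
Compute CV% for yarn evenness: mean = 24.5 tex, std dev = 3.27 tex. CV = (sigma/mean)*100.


Formula: CV% = (standard deviation / mean) * 100
Step 1: Ratio = 3.27 / 24.5 = 0.133469
Step 2: CV% = 0.133469 * 100 = 13.3469% ≈ 13.3%

13.3%


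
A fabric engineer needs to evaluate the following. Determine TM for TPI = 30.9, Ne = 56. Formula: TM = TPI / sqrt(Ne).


Formula: TM = TPI / sqrt(Ne)
Step 1: sqrt(Ne) = sqrt(56) = 7.4833
Step 2: TM = 30.9 / 7.4833 = 4.13

4.13 TM


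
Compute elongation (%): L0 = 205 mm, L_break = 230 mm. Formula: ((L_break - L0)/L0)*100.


Formula: Elongation (%) = ((L_break - L0) / L0) * 100
Step 1: Extension = 230 - 205 = 25 mm
Step 2: Elongation = (25 / 205) * 100
Step 3: Elongation = 0.121951 * 100 = 12.1951% ≈ 12.2%

12.2%


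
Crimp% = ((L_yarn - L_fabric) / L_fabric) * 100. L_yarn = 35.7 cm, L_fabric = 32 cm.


Formula: Crimp% = ((L_yarn - L_fabric) / L_fabric) * 100
Step 1: Extension = 35.7 - 32 = 3.7 cm
Step 2: Crimp% = (3.7 / 32) * 100
Step 3: Crimp% = 0.115625 * 100 = 11.5625% ≈ 11.6%

11.6%


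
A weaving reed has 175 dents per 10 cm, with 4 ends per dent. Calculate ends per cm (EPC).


Formula: EPC = (dents per 10 cm * ends per dent) / 10
Step 1: Total ends per 10 cm = 175 * 4 = 700
Step 2: EPC = 700 / 10 = 70.0 ends/cm

70.0 ends/cm


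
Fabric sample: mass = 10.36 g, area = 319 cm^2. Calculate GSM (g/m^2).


Formula: GSM = mass_g / area_m2
Step 1: Convert area: 319 cm^2 = 319 / 10000 = 0.0319 m^2
Step 2: GSM = 10.36 g / 0.0319 m^2 = 324.8 g/m^2

324.8 g/m^2


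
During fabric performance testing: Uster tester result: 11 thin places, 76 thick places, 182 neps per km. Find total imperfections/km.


Formula: Total = thin places + thick places + neps
Total = 11 + 76 + 182
Total = 269 imperfections/km

269 imperfections/km


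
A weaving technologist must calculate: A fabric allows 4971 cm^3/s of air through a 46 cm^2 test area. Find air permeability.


Formula: Air Permeability = Airflow / Test Area
AP = 4971 cm^3/s / 46 cm^2
AP = 108.1 cm^3/s/cm^2

108.1 cm^3/s/cm^2


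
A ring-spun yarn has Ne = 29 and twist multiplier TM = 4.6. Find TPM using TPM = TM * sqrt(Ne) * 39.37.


Formula: TPM = TM * sqrt(Ne) * 39.37
Step 1: sqrt(Ne) = sqrt(29) = 5.3852
Step 2: TM * sqrt(Ne) = 4.6 * 5.3852 = 24.7719
Step 3: TPM = 24.7719 * 39.37 = 975 twists/m

975 twists/m


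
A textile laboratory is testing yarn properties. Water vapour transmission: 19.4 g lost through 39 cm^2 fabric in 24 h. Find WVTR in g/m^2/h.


Formula: WVTR = mass_loss / (area * time)
Step 1: Convert area: 39 cm^2 = 0.0039 m^2
Step 2: WVTR = 19.4 g / (0.0039 m^2 * 24 h)
Step 3: WVTR = 19.4 / 0.0936 = 207.3 g/m^2/h

207.3 g/m^2/h


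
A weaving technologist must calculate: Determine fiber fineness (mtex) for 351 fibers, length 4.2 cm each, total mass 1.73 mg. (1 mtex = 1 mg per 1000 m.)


Formula: fineness (mtex) = mass (mg) / total length (km) = (mass_mg / total_length_m) * 1000
Step 1: Convert fiber length: 4.2 cm = 0.042 m
Step 2: Total fiber length = 351 * 0.042 = 14.742 m
Step 3: Linear density = 1.73 mg / 14.742 m = 0.1174 mg/m
Step 4: fineness = 0.1174 * 1000 = 117.4 mtex

117.4 mtex


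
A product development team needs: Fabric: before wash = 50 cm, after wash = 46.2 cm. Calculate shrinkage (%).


Formula: Shrinkage% = ((L_before - L_after) / L_before) * 100
Step 1: Shrinkage = 50 - 46.2 = 3.8 cm
Step 2: Shrinkage% = (3.8 / 50) * 100
Step 3: Shrinkage% = 0.076 * 100 = 7.6%

7.6%


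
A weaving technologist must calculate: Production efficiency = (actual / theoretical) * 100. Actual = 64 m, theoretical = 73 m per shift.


Formula: Efficiency% = (Actual output / Theoretical output) * 100
Efficiency% = (64 / 73) * 100
Efficiency% = 0.876712 * 100 = 87.6712% ≈ 87.7%

87.7%


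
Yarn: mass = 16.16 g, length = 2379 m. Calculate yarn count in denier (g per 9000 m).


Formula: den = (mass_g / length_m) * 9000
Substituting: den = (16.16 / 2379) * 9000
Intermediate: 16.16 / 2379 = 0.00679277 g/m
den = 0.00679277 * 9000 = 61.1 denier

61.1 denier


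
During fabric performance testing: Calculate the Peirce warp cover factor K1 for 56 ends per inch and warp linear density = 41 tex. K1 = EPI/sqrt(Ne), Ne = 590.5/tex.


Formula: K1 = EPI / sqrt(Ne), with Ne = 590.5 / tex_warp
Step 1: Ne = 590.5 / 41 = 14.402
Step 2: sqrt(Ne) = sqrt(14.402) = 3.795
Step 3: K1 = 56 / 3.795 = 14.8

14.8


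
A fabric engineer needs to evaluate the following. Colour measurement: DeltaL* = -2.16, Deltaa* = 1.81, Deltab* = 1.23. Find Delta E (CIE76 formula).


Formula: Delta E = sqrt(dL*^2 + da*^2 + db*^2)
Step 1: dL*^2 = (-2.16)^2 = 4.6656
Step 2: da*^2 = 1.81^2 = 3.2761
Step 3: db*^2 = 1.23^2 = 1.5129
Step 4: Sum = 4.6656 + 3.2761 + 1.5129 = 9.4546
Step 5: Delta E = sqrt(9.4546) = 3.07

3.07 Delta E


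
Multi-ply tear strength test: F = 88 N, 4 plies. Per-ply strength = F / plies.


Formula: Per-ply strength = Total force / Number of plies
Per-ply = 88 N / 4
Per-ply = 22 N

22 N


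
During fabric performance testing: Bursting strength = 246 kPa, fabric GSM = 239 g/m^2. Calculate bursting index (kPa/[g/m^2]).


Formula: Bursting Index = Bursting Strength / Fabric GSM
BI = 246 kPa / 239 g/m^2
BI = 1.029 kPa/(g/m^2)

1.029 kPa/(g/m^2)


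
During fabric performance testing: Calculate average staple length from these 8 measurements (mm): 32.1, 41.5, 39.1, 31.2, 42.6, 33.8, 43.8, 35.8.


Formula: Mean = sum of lengths / count
Sum = 32.1 + 41.5 + 39.1 + 31.2 + 42.6 + 33.8 + 43.8 + 35.8
Sum = 299.9 mm
Mean = 299.9 / 8 = 37.49 mm

37.49 mm


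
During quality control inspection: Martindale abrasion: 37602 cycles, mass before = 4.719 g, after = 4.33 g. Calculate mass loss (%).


Formula: Mass loss% = ((m_before - m_after) / m_before) * 100
Step 1: Mass loss = 4.719 - 4.33 = 0.389 g
Step 2: Ratio = 0.389 / 4.719 = 0.0824327
Step 3: Mass loss% = 0.0824327 * 100 = 8.24327% ≈ 8.24%

8.24%


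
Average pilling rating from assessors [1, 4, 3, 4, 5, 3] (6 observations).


Formula: Mean = sum / count
Sum = 1 + 4 + 3 + 4 + 5 + 3 = 20
Mean = 20 / 6 = 3.3

3.3


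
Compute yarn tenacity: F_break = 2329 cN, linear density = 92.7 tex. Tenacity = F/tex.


Formula: Tenacity = Breaking force / Linear density
Tenacity = 2329 cN / 92.7 tex
Tenacity = 25.12 cN/tex

25.12 cN/tex


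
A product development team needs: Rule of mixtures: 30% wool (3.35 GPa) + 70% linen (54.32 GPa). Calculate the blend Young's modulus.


Formula: Blend property = (fraction_A * property_A) + (fraction_B * property_B)
Step 1: Contribution A = 30/100 * 3.35 GPa = 1.005 GPa
Step 2: Contribution B = 70/100 * 54.32 GPa = 38.024 GPa
Step 3: Blend Young's modulus = 1.005 + 38.024 = 39.029 GPa

39.029 GPa


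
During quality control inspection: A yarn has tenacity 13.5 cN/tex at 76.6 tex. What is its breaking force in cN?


Formula: Breaking force = Tenacity * Linear density
F = 13.5 cN/tex * 76.6 tex
F = 1034.10 cN

1034.10 cN


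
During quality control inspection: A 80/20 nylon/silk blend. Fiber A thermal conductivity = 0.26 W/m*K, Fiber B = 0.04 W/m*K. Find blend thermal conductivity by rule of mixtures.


Formula: Blend property = (fraction_A * property_A) + (fraction_B * property_B)
Step 1: Contribution A = 80/100 * 0.26 W/m*K = 0.208 W/m*K
Step 2: Contribution B = 20/100 * 0.04 W/m*K = 0.008 W/m*K
Step 3: Blend thermal conductivity = 0.208 + 0.008 = 0.216 W/m*K

0.216 W/m*K


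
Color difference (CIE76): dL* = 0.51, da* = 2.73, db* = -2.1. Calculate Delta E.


Formula: Delta E = sqrt(dL*^2 + da*^2 + db*^2)
Step 1: dL*^2 = 0.51^2 = 0.2601
Step 2: da*^2 = 2.73^2 = 7.4529
Step 3: db*^2 = (-2.1)^2 = 4.41
Step 4: Sum = 0.2601 + 7.4529 + 4.41 = 12.123
Step 5: Delta E = sqrt(12.123) = 3.48

3.48 Delta E


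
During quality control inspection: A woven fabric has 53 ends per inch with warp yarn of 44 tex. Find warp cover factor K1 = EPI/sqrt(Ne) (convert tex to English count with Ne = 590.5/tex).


Formula: K1 = EPI / sqrt(Ne), with Ne = 590.5 / tex_warp
Step 1: Ne = 590.5 / 44 = 13.42
Step 2: sqrt(Ne) = sqrt(13.42) = 3.6633
Step 3: K1 = 53 / 3.6633 = 14.5

14.5


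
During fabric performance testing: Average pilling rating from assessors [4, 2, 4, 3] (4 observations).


Formula: Mean = sum / count
Sum = 4 + 2 + 4 + 3 = 13
Mean = 13 / 4 = 3.3

3.3


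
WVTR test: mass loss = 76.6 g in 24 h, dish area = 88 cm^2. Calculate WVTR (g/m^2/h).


Formula: WVTR = mass_loss / (area * time)
Step 1: Convert area: 88 cm^2 = 0.0088 m^2
Step 2: WVTR = 76.6 g / (0.0088 m^2 * 24 h)
Step 3: WVTR = 76.6 / 0.2112 = 362.7 g/m^2/h

362.7 g/m^2/h


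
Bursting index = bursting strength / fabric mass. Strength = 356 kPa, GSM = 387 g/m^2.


Formula: Bursting Index = Bursting Strength / Fabric GSM
BI = 356 kPa / 387 g/m^2
BI = 0.920 kPa/(g/m^2)

0.920 kPa/(g/m^2)


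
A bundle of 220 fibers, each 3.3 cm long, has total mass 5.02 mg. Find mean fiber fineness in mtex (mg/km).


Formula: fineness (mtex) = mass (mg) / total length (km) = (mass_mg / total_length_m) * 1000
Step 1: Convert fiber length: 3.3 cm = 0.033 m
Step 2: Total fiber length = 220 * 0.033 = 7.26 m
Step 3: Linear density = 5.02 mg / 7.26 m = 0.6915 mg/m
Step 4: fineness = 0.6915 * 1000 = 691.5 mtex

691.5 mtex


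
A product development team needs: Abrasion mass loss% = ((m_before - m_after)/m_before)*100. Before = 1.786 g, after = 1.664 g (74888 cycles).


Formula: Mass loss% = ((m_before - m_after) / m_before) * 100
Step 1: Mass loss = 1.786 - 1.664 = 0.122 g
Step 2: Ratio = 0.122 / 1.786 = 0.0683091
Step 3: Mass loss% = 0.0683091 * 100 = 6.83091% ≈ 6.83%

6.83%


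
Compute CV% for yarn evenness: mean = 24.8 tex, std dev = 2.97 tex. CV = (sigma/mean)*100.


Formula: CV% = (standard deviation / mean) * 100
Step 1: Ratio = 2.97 / 24.8 = 0.119758
Step 2: CV% = 0.119758 * 100 = 11.9758% ≈ 12.0%

12.0%


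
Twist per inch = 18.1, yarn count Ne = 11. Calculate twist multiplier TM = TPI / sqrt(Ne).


Formula: TM = TPI / sqrt(Ne)
Step 1: sqrt(Ne) = sqrt(11) = 3.3166
Step 2: TM = 18.1 / 3.3166 = 5.46

5.46 TM


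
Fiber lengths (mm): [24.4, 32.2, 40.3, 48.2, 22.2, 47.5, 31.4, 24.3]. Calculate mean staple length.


Formula: Mean = sum of lengths / count
Sum = 24.4 + 32.2 + 40.3 + 48.2 + 22.2 + 47.5 + 31.4 + 24.3
Sum = 270.5 mm
Mean = 270.5 / 8 = 33.81 mm

33.81 mm


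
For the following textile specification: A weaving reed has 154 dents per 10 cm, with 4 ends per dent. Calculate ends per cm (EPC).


Formula: EPC = (dents per 10 cm * ends per dent) / 10
Step 1: Total ends per 10 cm = 154 * 4 = 616
Step 2: EPC = 616 / 10 = 61.6 ends/cm

61.6 ends/cm


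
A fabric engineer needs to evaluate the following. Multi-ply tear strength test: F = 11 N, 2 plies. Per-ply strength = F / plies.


Formula: Per-ply strength = Total force / Number of plies
Per-ply = 11 N / 2
Per-ply = 5.5 N

5.5 N


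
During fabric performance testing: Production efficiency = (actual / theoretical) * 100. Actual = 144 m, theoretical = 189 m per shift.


Formula: Efficiency% = (Actual output / Theoretical output) * 100
Efficiency% = (144 / 189) * 100
Efficiency% = 0.761905 * 100 = 76.1905% ≈ 76.2%

76.2%


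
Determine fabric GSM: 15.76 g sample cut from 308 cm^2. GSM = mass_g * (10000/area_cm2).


Formula: GSM = mass_g / area_m2
Step 1: Convert area: 308 cm^2 = 308 / 10000 = 0.0308 m^2
Step 2: GSM = 15.76 g / 0.0308 m^2 = 511.7 g/m^2

511.7 g/m^2


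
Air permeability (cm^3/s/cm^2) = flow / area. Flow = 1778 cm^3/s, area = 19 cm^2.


Formula: Air Permeability = Airflow / Test Area
AP = 1778 cm^3/s / 19 cm^2
AP = 93.6 cm^3/s/cm^2

93.6 cm^3/s/cm^2


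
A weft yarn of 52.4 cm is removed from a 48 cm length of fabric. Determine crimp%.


Formula: Crimp% = ((L_yarn - L_fabric) / L_fabric) * 100
Step 1: Extension = 52.4 - 48 = 4.4 cm
Step 2: Crimp% = (4.4 / 48) * 100
Step 3: Crimp% = 0.091667 * 100 = 9.1667% ≈ 9.2%

9.2%


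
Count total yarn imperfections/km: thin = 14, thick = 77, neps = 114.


Formula: Total = thin places + thick places + neps
Total = 14 + 77 + 114
Total = 205 imperfections/km

205 imperfections/km


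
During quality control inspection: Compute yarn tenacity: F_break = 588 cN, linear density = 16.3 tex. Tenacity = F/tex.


Formula: Tenacity = Breaking force / Linear density
Tenacity = 588 cN / 16.3 tex
Tenacity = 36.07 cN/tex

36.07 cN/tex


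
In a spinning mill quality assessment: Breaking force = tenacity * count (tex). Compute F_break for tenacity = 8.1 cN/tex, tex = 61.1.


Formula: Breaking force = Tenacity * Linear density
F = 8.1 cN/tex * 61.1 tex
F = 494.91 cN

494.91 cN


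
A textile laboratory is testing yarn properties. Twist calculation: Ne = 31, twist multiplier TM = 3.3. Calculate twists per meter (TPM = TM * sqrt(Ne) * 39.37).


Formula: TPM = TM * sqrt(Ne) * 39.37
Step 1: sqrt(Ne) = sqrt(31) = 5.5678
Step 2: TM * sqrt(Ne) = 3.3 * 5.5678 = 18.3737
Step 3: TPM = 18.3737 * 39.37 = 723 twists/m

723 twists/m


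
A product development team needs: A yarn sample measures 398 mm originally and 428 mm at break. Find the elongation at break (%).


Formula: Elongation (%) = ((L_break - L0) / L0) * 100
Step 1: Extension = 428 - 398 = 30 mm
Step 2: Elongation = (30 / 398) * 100
Step 3: Elongation = 0.075377 * 100 = 7.5377% ≈ 7.5%

7.5%


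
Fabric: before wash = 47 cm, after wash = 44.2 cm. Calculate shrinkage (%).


Formula: Shrinkage% = ((L_before - L_after) / L_before) * 100
Step 1: Shrinkage = 47 - 44.2 = 2.8 cm
Step 2: Shrinkage% = (2.8 / 47) * 100
Step 3: Shrinkage% = 0.059574 * 100 = 5.9574% ≈ 6.0%

6.0%


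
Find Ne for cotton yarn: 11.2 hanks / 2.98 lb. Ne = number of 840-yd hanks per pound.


Formula: Ne = hanks / mass_lb
Substituting: Ne = 11.2 / 2.98
Ne = 3.8

3.8 Ne


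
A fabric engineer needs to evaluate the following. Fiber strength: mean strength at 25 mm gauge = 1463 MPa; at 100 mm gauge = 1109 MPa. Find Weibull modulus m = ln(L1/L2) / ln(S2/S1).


Formula: m = ln(L1/L2) / ln(S2/S1)
Step 1: ln(L1/L2) = ln(25/100) = -1.38629
Step 2: S2/S1 = 1109/1463 = 0.75803
Step 3: ln(S2/S1) = ln(0.75803) = -0.27703
Step 4: m = -1.38629 / -0.27703 = 5.00

5.00 (Weibull m)


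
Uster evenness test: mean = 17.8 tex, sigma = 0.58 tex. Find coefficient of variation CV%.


Formula: CV% = (standard deviation / mean) * 100
Step 1: Ratio = 0.58 / 17.8 = 0.032584
Step 2: CV% = 0.032584 * 100 = 3.2584% ≈ 3.3%

3.3%


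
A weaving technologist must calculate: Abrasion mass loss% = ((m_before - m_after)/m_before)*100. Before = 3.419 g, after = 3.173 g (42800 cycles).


Formula: Mass loss% = ((m_before - m_after) / m_before) * 100
Step 1: Mass loss = 3.419 - 3.173 = 0.246 g
Step 2: Ratio = 0.246 / 3.419 = 0.0719509
Step 3: Mass loss% = 0.0719509 * 100 = 7.19509% ≈ 7.20%

7.20%


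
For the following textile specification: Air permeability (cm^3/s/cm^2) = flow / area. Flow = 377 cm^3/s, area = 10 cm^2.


Formula: Air Permeability = Airflow / Test Area
AP = 377 cm^3/s / 10 cm^2
AP = 37.7 cm^3/s/cm^2

37.7 cm^3/s/cm^2


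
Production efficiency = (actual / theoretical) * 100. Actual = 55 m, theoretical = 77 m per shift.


Formula: Efficiency% = (Actual output / Theoretical output) * 100
Efficiency% = (55 / 77) * 100
Efficiency% = 0.714286 * 100 = 71.4286% ≈ 71.4%

71.4%


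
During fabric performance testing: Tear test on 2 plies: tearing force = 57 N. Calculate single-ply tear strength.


Formula: Per-ply strength = Total force / Number of plies
Per-ply = 57 N / 2
Per-ply = 28.5 N

28.5 N


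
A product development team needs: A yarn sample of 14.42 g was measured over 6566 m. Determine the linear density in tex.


Formula: Tex = (mass_g / length_m) * 1000
Substituting: Tex = (14.42 / 6566) * 1000
Intermediate: 14.42 / 6566 = 0.00219616 g/m
Tex = 0.00219616 * 1000 = 2.20 tex

2.20 tex


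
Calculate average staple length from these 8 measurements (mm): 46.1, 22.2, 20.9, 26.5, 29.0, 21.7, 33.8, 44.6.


Formula: Mean = sum of lengths / count
Sum = 46.1 + 22.2 + 20.9 + 26.5 + 29.0 + 21.7 + 33.8 + 44.6
Sum = 244.8 mm
Mean = 244.8 / 8 = 30.60 mm

30.60 mm


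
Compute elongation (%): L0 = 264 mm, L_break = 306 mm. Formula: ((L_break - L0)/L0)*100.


Formula: Elongation (%) = ((L_break - L0) / L0) * 100
Step 1: Extension = 306 - 264 = 42 mm
Step 2: Elongation = (42 / 264) * 100
Step 3: Elongation = 0.159091 * 100 = 15.9091% ≈ 15.9%

15.9%


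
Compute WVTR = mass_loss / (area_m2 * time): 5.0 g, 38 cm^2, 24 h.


Formula: WVTR = mass_loss / (area * time)
Step 1: Convert area: 38 cm^2 = 0.0038 m^2
Step 2: WVTR = 5.0 g / (0.0038 m^2 * 24 h)
Step 3: WVTR = 5.0 / 0.0912 = 54.8 g/m^2/h

54.8 g/m^2/h


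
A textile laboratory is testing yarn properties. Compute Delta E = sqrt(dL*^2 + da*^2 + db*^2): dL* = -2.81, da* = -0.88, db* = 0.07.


Formula: Delta E = sqrt(dL*^2 + da*^2 + db*^2)
Step 1: dL*^2 = (-2.81)^2 = 7.8961
Step 2: da*^2 = (-0.88)^2 = 0.7744
Step 3: db*^2 = 0.07^2 = 0.0049
Step 4: Sum = 7.8961 + 0.7744 + 0.0049 = 8.6754
Step 5: Delta E = sqrt(8.6754) = 2.95

2.95 Delta E


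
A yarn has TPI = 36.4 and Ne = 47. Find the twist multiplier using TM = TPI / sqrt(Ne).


Formula: TM = TPI / sqrt(Ne)
Step 1: sqrt(Ne) = sqrt(47) = 6.8557
Step 2: TM = 36.4 / 6.8557 = 5.31

5.31 TM


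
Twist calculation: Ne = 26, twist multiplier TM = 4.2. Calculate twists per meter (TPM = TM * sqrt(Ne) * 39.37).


Formula: TPM = TM * sqrt(Ne) * 39.37
Step 1: sqrt(Ne) = sqrt(26) = 5.099
Step 2: TM * sqrt(Ne) = 4.2 * 5.099 = 21.4158
Step 3: TPM = 21.4158 * 39.37 = 843 twists/m

843 twists/m


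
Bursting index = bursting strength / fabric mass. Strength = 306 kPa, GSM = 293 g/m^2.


Formula: Bursting Index = Bursting Strength / Fabric GSM
BI = 306 kPa / 293 g/m^2
BI = 1.044 kPa/(g/m^2)

1.044 kPa/(g/m^2)


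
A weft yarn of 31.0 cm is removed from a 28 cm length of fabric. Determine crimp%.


Formula: Crimp% = ((L_yarn - L_fabric) / L_fabric) * 100
Step 1: Extension = 31.0 - 28 = 3.0 cm
Step 2: Crimp% = (3.0 / 28) * 100
Step 3: Crimp% = 0.107143 * 100 = 10.7143% ≈ 10.7%

10.7%


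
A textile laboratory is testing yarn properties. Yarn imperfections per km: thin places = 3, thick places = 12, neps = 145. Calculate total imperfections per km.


Formula: Total = thin places + thick places + neps
Total = 3 + 12 + 145
Total = 160 imperfections/km

160 imperfections/km


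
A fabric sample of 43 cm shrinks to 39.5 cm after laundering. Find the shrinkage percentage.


Formula: Shrinkage% = ((L_before - L_after) / L_before) * 100
Step 1: Shrinkage = 43 - 39.5 = 3.5 cm
Step 2: Shrinkage% = (3.5 / 43) * 100
Step 3: Shrinkage% = 0.081395 * 100 = 8.1395% ≈ 8.1%

8.1%


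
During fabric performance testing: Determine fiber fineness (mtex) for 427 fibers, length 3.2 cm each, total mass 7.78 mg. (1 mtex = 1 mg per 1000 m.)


Formula: fineness (mtex) = mass (mg) / total length (km) = (mass_mg / total_length_m) * 1000
Step 1: Convert fiber length: 3.2 cm = 0.032 m
Step 2: Total fiber length = 427 * 0.032 = 13.664 m
Step 3: Linear density = 7.78 mg / 13.664 m = 0.5694 mg/m
Step 4: fineness = 0.5694 * 1000 = 569.4 mtex

569.4 mtex


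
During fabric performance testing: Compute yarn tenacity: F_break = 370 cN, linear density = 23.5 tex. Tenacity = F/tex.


Formula: Tenacity = Breaking force / Linear density
Tenacity = 370 cN / 23.5 tex
Tenacity = 15.74 cN/tex

15.74 cN/tex


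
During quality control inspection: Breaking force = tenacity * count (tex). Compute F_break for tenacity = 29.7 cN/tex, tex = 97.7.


Formula: Breaking force = Tenacity * Linear density
F = 29.7 cN/tex * 97.7 tex
F = 2901.69 cN

2901.69 cN


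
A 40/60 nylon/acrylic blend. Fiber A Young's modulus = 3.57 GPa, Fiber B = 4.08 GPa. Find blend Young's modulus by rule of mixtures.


Formula: Blend property = (fraction_A * property_A) + (fraction_B * property_B)
Step 1: Contribution A = 40/100 * 3.57 GPa = 1.428 GPa
Step 2: Contribution B = 60/100 * 4.08 GPa = 2.448 GPa
Step 3: Blend Young's modulus = 1.428 + 2.448 = 3.876 GPa

3.876 GPa


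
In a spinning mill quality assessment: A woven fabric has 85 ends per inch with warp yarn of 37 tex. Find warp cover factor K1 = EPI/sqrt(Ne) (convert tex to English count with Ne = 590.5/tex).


Formula: K1 = EPI / sqrt(Ne), with Ne = 590.5 / tex_warp
Step 1: Ne = 590.5 / 37 = 15.959
Step 2: sqrt(Ne) = sqrt(15.959) = 3.9949
Step 3: K1 = 85 / 3.9949 = 21.3

21.3


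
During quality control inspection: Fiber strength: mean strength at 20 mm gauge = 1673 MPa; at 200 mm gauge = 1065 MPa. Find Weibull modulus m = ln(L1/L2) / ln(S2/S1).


Formula: m = ln(L1/L2) / ln(S2/S1)
Step 1: ln(L1/L2) = ln(20/200) = -2.30259
Step 2: S2/S1 = 1065/1673 = 0.63658
Step 3: ln(S2/S1) = ln(0.63658) = -0.45165
Step 4: m = -2.30259 / -0.45165 = 5.10

5.10 (Weibull m)


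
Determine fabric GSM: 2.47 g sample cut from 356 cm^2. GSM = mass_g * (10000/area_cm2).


Formula: GSM = mass_g / area_m2
Step 1: Convert area: 356 cm^2 = 356 / 10000 = 0.0356 m^2
Step 2: GSM = 2.47 g / 0.0356 m^2 = 69.4 g/m^2

69.4 g/m^2


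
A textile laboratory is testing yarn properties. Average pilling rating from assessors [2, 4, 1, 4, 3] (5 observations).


Formula: Mean = sum / count
Sum = 2 + 4 + 1 + 4 + 3 = 14
Mean = 14 / 5 = 2.8

2.8


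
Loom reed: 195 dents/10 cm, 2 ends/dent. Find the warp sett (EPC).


Formula: EPC = (dents per 10 cm * ends per dent) / 10
Step 1: Total ends per 10 cm = 195 * 2 = 390
Step 2: EPC = 390 / 10 = 39.0 ends/cm

39.0 ends/cm


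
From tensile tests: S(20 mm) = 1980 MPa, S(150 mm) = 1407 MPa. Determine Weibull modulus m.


Formula: m = ln(L1/L2) / ln(S2/S1)
Step 1: ln(L1/L2) = ln(20/150) = -2.01490
Step 2: S2/S1 = 1407/1980 = 0.71061
Step 3: ln(S2/S1) = ln(0.71061) = -0.34163
Step 4: m = -2.01490 / -0.34163 = 5.90

5.90 (Weibull m)


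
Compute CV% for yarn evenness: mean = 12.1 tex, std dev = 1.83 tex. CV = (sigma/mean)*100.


Formula: CV% = (standard deviation / mean) * 100
Step 1: Ratio = 1.83 / 12.1 = 0.15124
Step 2: CV% = 0.15124 * 100 = 15.124% ≈ 15.1%

15.1%


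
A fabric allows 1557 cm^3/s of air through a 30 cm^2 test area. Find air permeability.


Formula: Air Permeability = Airflow / Test Area
AP = 1557 cm^3/s / 30 cm^2
AP = 51.9 cm^3/s/cm^2

51.9 cm^3/s/cm^2


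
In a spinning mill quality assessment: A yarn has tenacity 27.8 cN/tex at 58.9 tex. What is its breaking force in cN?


Formula: Breaking force = Tenacity * Linear density
F = 27.8 cN/tex * 58.9 tex
F = 1637.42 cN

1637.42 cN


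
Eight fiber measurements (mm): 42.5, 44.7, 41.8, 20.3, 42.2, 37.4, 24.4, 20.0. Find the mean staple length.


Formula: Mean = sum of lengths / count
Sum = 42.5 + 44.7 + 41.8 + 20.3 + 42.2 + 37.4 + 24.4 + 20.0
Sum = 273.3 mm
Mean = 273.3 / 8 = 34.16 mm

34.16 mm


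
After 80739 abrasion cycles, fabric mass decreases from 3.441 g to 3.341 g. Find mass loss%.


Formula: Mass loss% = ((m_before - m_after) / m_before) * 100
Step 1: Mass loss = 3.441 - 3.341 = 0.1 g
Step 2: Ratio = 0.1 / 3.441 = 0.0290613
Step 3: Mass loss% = 0.0290613 * 100 = 2.90613% ≈ 2.91%

2.91%


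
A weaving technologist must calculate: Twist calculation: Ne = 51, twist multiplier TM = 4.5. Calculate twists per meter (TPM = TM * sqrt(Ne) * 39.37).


Formula: TPM = TM * sqrt(Ne) * 39.37
Step 1: sqrt(Ne) = sqrt(51) = 7.1414
Step 2: TM * sqrt(Ne) = 4.5 * 7.1414 = 32.1363
Step 3: TPM = 32.1363 * 39.37 = 1265 twists/m

1265 twists/m


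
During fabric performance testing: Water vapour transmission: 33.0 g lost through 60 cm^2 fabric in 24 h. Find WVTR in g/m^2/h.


Formula: WVTR = mass_loss / (area * time)
Step 1: Convert area: 60 cm^2 = 0.006 m^2
Step 2: WVTR = 33.0 g / (0.006 m^2 * 24 h)
Step 3: WVTR = 33.0 / 0.144 = 229.2 g/m^2/h

229.2 g/m^2/h


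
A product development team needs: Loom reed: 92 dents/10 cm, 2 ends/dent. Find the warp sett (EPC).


Formula: EPC = (dents per 10 cm * ends per dent) / 10
Step 1: Total ends per 10 cm = 92 * 2 = 184
Step 2: EPC = 184 / 10 = 18.4 ends/cm

18.4 ends/cm


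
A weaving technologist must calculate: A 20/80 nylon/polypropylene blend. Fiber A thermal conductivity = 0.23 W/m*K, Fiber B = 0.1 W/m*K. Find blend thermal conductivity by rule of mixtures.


Formula: Blend property = (fraction_A * property_A) + (fraction_B * property_B)
Step 1: Contribution A = 20/100 * 0.23 W/m*K = 0.046 W/m*K
Step 2: Contribution B = 80/100 * 0.1 W/m*K = 0.08 W/m*K
Step 3: Blend thermal conductivity = 0.046 + 0.08 = 0.126 W/m*K

0.126 W/m*K


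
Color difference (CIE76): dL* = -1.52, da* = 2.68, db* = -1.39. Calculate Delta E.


Formula: Delta E = sqrt(dL*^2 + da*^2 + db*^2)
Step 1: dL*^2 = (-1.52)^2 = 2.3104
Step 2: da*^2 = 2.68^2 = 7.1824
Step 3: db*^2 = (-1.39)^2 = 1.9321
Step 4: Sum = 2.3104 + 7.1824 + 1.9321 = 11.4249
Step 5: Delta E = sqrt(11.4249) = 3.38

3.38 Delta E


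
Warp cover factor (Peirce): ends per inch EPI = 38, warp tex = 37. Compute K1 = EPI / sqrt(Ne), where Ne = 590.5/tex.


Formula: K1 = EPI / sqrt(Ne), with Ne = 590.5 / tex_warp
Step 1: Ne = 590.5 / 37 = 15.959
Step 2: sqrt(Ne) = sqrt(15.959) = 3.9949
Step 3: K1 = 38 / 3.9949 = 9.5

9.5


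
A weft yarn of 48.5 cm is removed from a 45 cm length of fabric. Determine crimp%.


Formula: Crimp% = ((L_yarn - L_fabric) / L_fabric) * 100
Step 1: Extension = 48.5 - 45 = 3.5 cm
Step 2: Crimp% = (3.5 / 45) * 100
Step 3: Crimp% = 0.077778 * 100 = 7.7778% ≈ 7.8%

7.8%


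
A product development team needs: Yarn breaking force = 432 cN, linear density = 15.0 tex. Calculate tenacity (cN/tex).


Formula: Tenacity = Breaking force / Linear density
Tenacity = 432 cN / 15.0 tex
Tenacity = 28.80 cN/tex

28.80 cN/tex


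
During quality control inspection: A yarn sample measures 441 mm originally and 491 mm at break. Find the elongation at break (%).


Formula: Elongation (%) = ((L_break - L0) / L0) * 100
Step 1: Extension = 491 - 441 = 50 mm
Step 2: Elongation = (50 / 441) * 100
Step 3: Elongation = 0.113379 * 100 = 11.3379% ≈ 11.3%

11.3%


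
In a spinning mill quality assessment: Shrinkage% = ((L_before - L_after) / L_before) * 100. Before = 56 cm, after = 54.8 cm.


Formula: Shrinkage% = ((L_before - L_after) / L_before) * 100
Step 1: Shrinkage = 56 - 54.8 = 1.2 cm
Step 2: Shrinkage% = (1.2 / 56) * 100
Step 3: Shrinkage% = 0.021429 * 100 = 2.1429% ≈ 2.1%

2.1%


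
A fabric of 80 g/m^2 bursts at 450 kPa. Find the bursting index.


Formula: Bursting Index = Bursting Strength / Fabric GSM
BI = 450 kPa / 80 g/m^2
BI = 5.625 kPa/(g/m^2)

5.625 kPa/(g/m^2)


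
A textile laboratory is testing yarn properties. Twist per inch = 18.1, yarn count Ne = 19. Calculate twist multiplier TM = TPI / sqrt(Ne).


Formula: TM = TPI / sqrt(Ne)
Step 1: sqrt(Ne) = sqrt(19) = 4.3589
Step 2: TM = 18.1 / 4.3589 = 4.15

4.15 TM


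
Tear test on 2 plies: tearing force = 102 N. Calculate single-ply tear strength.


Formula: Per-ply strength = Total force / Number of plies
Per-ply = 102 N / 2
Per-ply = 51 N

51 N


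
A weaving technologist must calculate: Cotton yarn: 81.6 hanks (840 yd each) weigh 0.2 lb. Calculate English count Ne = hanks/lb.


Formula: Ne = hanks / mass_lb
Substituting: Ne = 81.6 / 0.2
Ne = 408.0

408.0 Ne


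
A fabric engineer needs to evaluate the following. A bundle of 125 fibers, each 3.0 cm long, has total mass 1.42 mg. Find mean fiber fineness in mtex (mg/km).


Formula: fineness (mtex) = mass (mg) / total length (km) = (mass_mg / total_length_m) * 1000
Step 1: Convert fiber length: 3.0 cm = 0.03 m
Step 2: Total fiber length = 125 * 0.03 = 3.75 m
Step 3: Linear density = 1.42 mg / 3.75 m = 0.3787 mg/m
Step 4: fineness = 0.3787 * 1000 = 378.7 mtex

378.7 mtex


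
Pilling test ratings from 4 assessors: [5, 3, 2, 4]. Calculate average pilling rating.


Formula: Mean = sum / count
Sum = 5 + 3 + 2 + 4 = 14
Mean = 14 / 4 = 3.5

3.5


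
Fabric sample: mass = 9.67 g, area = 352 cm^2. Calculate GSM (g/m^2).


Formula: GSM = mass_g / area_m2
Step 1: Convert area: 352 cm^2 = 352 / 10000 = 0.0352 m^2
Step 2: GSM = 9.67 g / 0.0352 m^2 = 274.7 g/m^2

274.7 g/m^2


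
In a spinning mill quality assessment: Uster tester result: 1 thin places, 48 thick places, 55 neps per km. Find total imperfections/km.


Formula: Total = thin places + thick places + neps
Total = 1 + 48 + 55
Total = 104 imperfections/km

104 imperfections/km


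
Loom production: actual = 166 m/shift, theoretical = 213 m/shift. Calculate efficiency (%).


Formula: Efficiency% = (Actual output / Theoretical output) * 100
Efficiency% = (166 / 213) * 100
Efficiency% = 0.779343 * 100 = 77.9343% ≈ 77.9%

77.9%


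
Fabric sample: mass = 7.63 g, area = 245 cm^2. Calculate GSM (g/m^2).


Formula: GSM = mass_g / area_m2
Step 1: Convert area: 245 cm^2 = 245 / 10000 = 0.0245 m^2
Step 2: GSM = 7.63 g / 0.0245 m^2 = 311.4 g/m^2

311.4 g/m^2


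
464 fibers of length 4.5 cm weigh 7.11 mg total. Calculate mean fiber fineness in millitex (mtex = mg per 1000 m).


Formula: fineness (mtex) = mass (mg) / total length (km) = (mass_mg / total_length_m) * 1000
Step 1: Convert fiber length: 4.5 cm = 0.045 m
Step 2: Total fiber length = 464 * 0.045 = 20.88 m
Step 3: Linear density = 7.11 mg / 20.88 m = 0.3405 mg/m
Step 4: fineness = 0.3405 * 1000 = 340.5 mtex

340.5 mtex


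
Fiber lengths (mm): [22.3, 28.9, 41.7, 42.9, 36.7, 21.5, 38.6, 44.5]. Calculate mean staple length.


Formula: Mean = sum of lengths / count
Sum = 22.3 + 28.9 + 41.7 + 42.9 + 36.7 + 21.5 + 38.6 + 44.5
Sum = 277.1 mm
Mean = 277.1 / 8 = 34.64 mm

34.64 mm


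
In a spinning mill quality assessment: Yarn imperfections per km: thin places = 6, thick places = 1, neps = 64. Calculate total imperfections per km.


Formula: Total = thin places + thick places + neps
Total = 6 + 1 + 64
Total = 71 imperfections/km

71 imperfections/km


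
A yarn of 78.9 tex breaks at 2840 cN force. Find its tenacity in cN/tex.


Formula: Tenacity = Breaking force / Linear density
Tenacity = 2840 cN / 78.9 tex
Tenacity = 35.99 cN/tex

35.99 cN/tex


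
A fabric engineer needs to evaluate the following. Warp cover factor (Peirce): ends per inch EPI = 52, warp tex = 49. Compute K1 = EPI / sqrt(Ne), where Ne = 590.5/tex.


Formula: K1 = EPI / sqrt(Ne), with Ne = 590.5 / tex_warp
Step 1: Ne = 590.5 / 49 = 12.051
Step 2: sqrt(Ne) = sqrt(12.051) = 3.4715
Step 3: K1 = 52 / 3.4715 = 15.0

15.0


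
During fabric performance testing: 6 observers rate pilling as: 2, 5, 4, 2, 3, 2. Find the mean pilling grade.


Formula: Mean = sum / count
Sum = 2 + 5 + 4 + 2 + 3 + 2 = 18
Mean = 18 / 6 = 3.0

3.0


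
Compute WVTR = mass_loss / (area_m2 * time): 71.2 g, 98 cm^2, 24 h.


Formula: WVTR = mass_loss / (area * time)
Step 1: Convert area: 98 cm^2 = 0.0098 m^2
Step 2: WVTR = 71.2 g / (0.0098 m^2 * 24 h)
Step 3: WVTR = 71.2 / 0.2352 = 302.7 g/m^2/h

302.7 g/m^2/h


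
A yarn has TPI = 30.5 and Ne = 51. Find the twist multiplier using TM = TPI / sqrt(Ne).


Formula: TM = TPI / sqrt(Ne)
Step 1: sqrt(Ne) = sqrt(51) = 7.1414
Step 2: TM = 30.5 / 7.1414 = 4.27

4.27 TM


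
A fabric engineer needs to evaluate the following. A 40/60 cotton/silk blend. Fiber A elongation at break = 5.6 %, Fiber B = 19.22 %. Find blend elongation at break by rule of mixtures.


Formula: Blend property = (fraction_A * property_A) + (fraction_B * property_B)
Step 1: Contribution A = 40/100 * 5.6 % = 2.24 %
Step 2: Contribution B = 60/100 * 19.22 % = 11.532 %
Step 3: Blend elongation at break = 2.24 + 11.532 = 13.772 %

13.772 %


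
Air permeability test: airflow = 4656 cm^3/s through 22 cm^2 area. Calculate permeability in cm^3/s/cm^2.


Formula: Air Permeability = Airflow / Test Area
AP = 4656 cm^3/s / 22 cm^2
AP = 211.6 cm^3/s/cm^2

211.6 cm^3/s/cm^2


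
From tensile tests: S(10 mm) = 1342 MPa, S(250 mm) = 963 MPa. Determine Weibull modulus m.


Formula: m = ln(L1/L2) / ln(S2/S1)
Step 1: ln(L1/L2) = ln(10/250) = -3.21888
Step 2: S2/S1 = 963/1342 = 0.71759
Step 3: ln(S2/S1) = ln(0.71759) = -0.33186
Step 4: m = -3.21888 / -0.33186 = 9.70

9.70 (Weibull m)


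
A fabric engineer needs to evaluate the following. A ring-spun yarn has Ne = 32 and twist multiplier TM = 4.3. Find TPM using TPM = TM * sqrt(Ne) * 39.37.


Formula: TPM = TM * sqrt(Ne) * 39.37
Step 1: sqrt(Ne) = sqrt(32) = 5.6569
Step 2: TM * sqrt(Ne) = 4.3 * 5.6569 = 24.3247
Step 3: TPM = 24.3247 * 39.37 = 958 twists/m

958 twists/m


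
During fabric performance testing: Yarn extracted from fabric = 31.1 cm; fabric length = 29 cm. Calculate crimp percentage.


Formula: Crimp% = ((L_yarn - L_fabric) / L_fabric) * 100
Step 1: Extension = 31.1 - 29 = 2.1 cm
Step 2: Crimp% = (2.1 / 29) * 100
Step 3: Crimp% = 0.072414 * 100 = 7.2414% ≈ 7.2%

7.2%


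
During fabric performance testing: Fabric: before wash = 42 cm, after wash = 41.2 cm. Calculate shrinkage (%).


Formula: Shrinkage% = ((L_before - L_after) / L_before) * 100
Step 1: Shrinkage = 42 - 41.2 = 0.8 cm
Step 2: Shrinkage% = (0.8 / 42) * 100
Step 3: Shrinkage% = 0.019048 * 100 = 1.9048% ≈ 1.9%

1.9%


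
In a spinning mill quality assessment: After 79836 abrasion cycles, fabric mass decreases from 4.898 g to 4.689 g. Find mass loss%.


Formula: Mass loss% = ((m_before - m_after) / m_before) * 100
Step 1: Mass loss = 4.898 - 4.689 = 0.209 g
Step 2: Ratio = 0.209 / 4.898 = 0.0426705
Step 3: Mass loss% = 0.0426705 * 100 = 4.26705% ≈ 4.27%

4.27%


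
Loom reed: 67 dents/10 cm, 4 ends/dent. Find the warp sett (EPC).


Formula: EPC = (dents per 10 cm * ends per dent) / 10
Step 1: Total ends per 10 cm = 67 * 4 = 268
Step 2: EPC = 268 / 10 = 26.8 ends/cm

26.8 ends/cm


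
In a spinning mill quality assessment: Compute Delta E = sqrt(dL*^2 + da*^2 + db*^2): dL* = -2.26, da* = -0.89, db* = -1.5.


Formula: Delta E = sqrt(dL*^2 + da*^2 + db*^2)
Step 1: dL*^2 = (-2.26)^2 = 5.1076
Step 2: da*^2 = (-0.89)^2 = 0.7921
Step 3: db*^2 = (-1.5)^2 = 2.25
Step 4: Sum = 5.1076 + 0.7921 + 2.25 = 8.1497
Step 5: Delta E = sqrt(8.1497) = 2.85

2.85 Delta E


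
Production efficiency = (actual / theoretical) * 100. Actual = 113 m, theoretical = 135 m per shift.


Formula: Efficiency% = (Actual output / Theoretical output) * 100
Efficiency% = (113 / 135) * 100
Efficiency% = 0.837037 * 100 = 83.7037% ≈ 83.7%

83.7%


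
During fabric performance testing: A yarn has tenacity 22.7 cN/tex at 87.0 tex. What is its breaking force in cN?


Formula: Breaking force = Tenacity * Linear density
F = 22.7 cN/tex * 87.0 tex
F = 1974.90 cN

1974.90 cN


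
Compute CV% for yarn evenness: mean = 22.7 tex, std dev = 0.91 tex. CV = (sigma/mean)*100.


Formula: CV% = (standard deviation / mean) * 100
Step 1: Ratio = 0.91 / 22.7 = 0.040088
Step 2: CV% = 0.040088 * 100 = 4.0088% ≈ 4.0%

4.0%


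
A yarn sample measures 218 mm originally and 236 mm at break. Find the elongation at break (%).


Formula: Elongation (%) = ((L_break - L0) / L0) * 100
Step 1: Extension = 236 - 218 = 18 mm
Step 2: Elongation = (18 / 218) * 100
Step 3: Elongation = 0.082569 * 100 = 8.2569% ≈ 8.3%

8.3%


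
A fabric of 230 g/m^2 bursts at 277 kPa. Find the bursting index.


Formula: Bursting Index = Bursting Strength / Fabric GSM
BI = 277 kPa / 230 g/m^2
BI = 1.204 kPa/(g/m^2)

1.204 kPa/(g/m^2)


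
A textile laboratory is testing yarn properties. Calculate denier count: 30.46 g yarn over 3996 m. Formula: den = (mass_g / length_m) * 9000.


Formula: den = (mass_g / length_m) * 9000
Substituting: den = (30.46 / 3996) * 9000
Intermediate: 30.46 / 3996 = 0.00762262 g/m
den = 0.00762262 * 9000 = 68.6 denier

68.6 denier


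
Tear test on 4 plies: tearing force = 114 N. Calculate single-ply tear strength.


Formula: Per-ply strength = Total force / Number of plies
Per-ply = 114 N / 4
Per-ply = 28.5 N

28.5 N
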